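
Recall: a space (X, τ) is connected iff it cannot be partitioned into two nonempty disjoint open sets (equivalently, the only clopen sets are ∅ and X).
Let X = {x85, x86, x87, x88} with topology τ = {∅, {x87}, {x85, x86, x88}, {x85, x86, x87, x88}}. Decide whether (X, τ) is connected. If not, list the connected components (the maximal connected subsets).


(X, τ) is disconnected; components = [{x87}, {x85, x86, x88}].

Find clopen sets (U ∈ τ with X ∖ U ∈ τ):
  U = ∅, X ∖ U = {x85, x86, x87, x88} — both open, so U is clopen.
  U = {x87}, X ∖ U = {x85, x86, x88} — both open, so U is clopen.
  U = {x85, x86, x88}, X ∖ U = {x87} — both open, so U is clopen.
  U = {x85, x86, x87, x88}, X ∖ U = ∅ — both open, so U is clopen.
Nontrivial clopen(s) exist: e.g. {x87}. So (X, τ) is disconnected.
Compute connected components by grouping points that agree on all clopens:
  component: {x87}
  component: {x85, x86, x88}


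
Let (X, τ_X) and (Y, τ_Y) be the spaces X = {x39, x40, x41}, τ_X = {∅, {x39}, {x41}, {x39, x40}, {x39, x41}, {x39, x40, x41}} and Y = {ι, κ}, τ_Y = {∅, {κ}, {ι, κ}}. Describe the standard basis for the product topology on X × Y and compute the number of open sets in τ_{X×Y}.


Basis B = {∅ × ∅, {x39} × {κ}, {x41} × {κ}, {x39} × {ι, κ}, {x39, x40} × {κ}, {x39, x41} × {κ}, {x41} × {ι, κ}, {x39, x40, x41} × {κ}, {x39, x40} × {ι, κ}, {x39, x41} × {ι, κ}, {x39, x40, x41} × {ι, κ}}; |τ_{X×Y}| = 18.

Enumerate products U × V with U ∈ τ_X, V ∈ τ_Y (deduplicated):
  ∅ × ∅ = {} (∅)
  {x39} × {κ} = {(x39,κ)}
  {x41} × {κ} = {(x41,κ)}
  {x39} × {ι, κ} = {(x39,ι), (x39,κ)}
  {x39, x40} × {κ} = {(x39,κ), (x40,κ)}
  {x39, x41} × {κ} = {(x39,κ), (x41,κ)}
  {x41} × {ι, κ} = {(x41,ι), (x41,κ)}
  {x39, x40, x41} × {κ} = {(x39,κ), (x40,κ), (x41,κ)}
  {x39, x40} × {ι, κ} = {(x39,ι), (x39,κ), (x40,ι), (x40,κ)}
  {x39, x41} × {ι, κ} = {(x39,ι), (x39,κ), (x41,ι), (x41,κ)}
  {x39, x40, x41} × {ι, κ} = {(x39,ι), (x39,κ), (x40,ι), (x40,κ), (x41,ι), (x41,κ)}
These 11 distinct sets form the basis B.
Close under arbitrary unions to get τ_{X×Y}; counting gives |τ_{X×Y}| = 18.


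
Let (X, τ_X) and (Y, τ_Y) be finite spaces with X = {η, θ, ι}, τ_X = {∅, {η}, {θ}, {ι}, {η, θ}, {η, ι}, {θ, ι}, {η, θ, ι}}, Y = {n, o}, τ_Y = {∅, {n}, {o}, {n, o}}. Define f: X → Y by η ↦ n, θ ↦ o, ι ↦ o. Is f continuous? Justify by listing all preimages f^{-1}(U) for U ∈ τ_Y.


f IS continuous.

Compute f^{-1}(U) for each U ∈ τ_Y:
  U = ∅: f^{-1}(U) = ∅ ∈ τ_X ✓.
  U = {n}: f^{-1}(U) = {η} ∈ τ_X ✓.
  U = {o}: f^{-1}(U) = {θ, ι} ∈ τ_X ✓.
  U = {n, o}: f^{-1}(U) = {η, θ, ι} ∈ τ_X ✓.
Every preimage lies in τ_X, so f IS continuous.


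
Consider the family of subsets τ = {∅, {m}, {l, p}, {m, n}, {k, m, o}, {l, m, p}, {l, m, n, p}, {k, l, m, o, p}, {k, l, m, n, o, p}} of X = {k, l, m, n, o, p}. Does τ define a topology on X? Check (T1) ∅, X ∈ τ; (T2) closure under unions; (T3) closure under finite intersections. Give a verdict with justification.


τ is NOT a topology on X.

Axiom (T1): ∅ ∈ τ? Yes; X ∈ τ? Yes.
Axiom (T2/T3): check pairwise unions and intersections of members of τ.
Counterexample for (T2): {m, n} ∪ {k, m, o} = {k, m, n, o} ∉ τ. Therefore τ is NOT a topology.


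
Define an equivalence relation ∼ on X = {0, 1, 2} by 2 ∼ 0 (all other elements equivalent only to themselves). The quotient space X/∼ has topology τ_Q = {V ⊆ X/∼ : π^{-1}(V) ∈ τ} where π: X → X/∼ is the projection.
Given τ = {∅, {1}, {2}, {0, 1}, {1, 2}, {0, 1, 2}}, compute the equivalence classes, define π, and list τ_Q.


X/∼ = {[0=2], [1]}; |τ_Q| = 3.

Equivalence classes: [0=2], [1].
Quotient map π: X → X/∼ sends 0 ↦ [0=2], 1 ↦ [1], 2 ↦ [0=2].
For each subset V ⊆ X/∼, compute π^{-1}(V) ⊆ X and check whether π^{-1}(V) ∈ τ. V is open in τ_Q iff π^{-1}(V) ∈ τ.
  V = {}: π^{-1}(V) = ∅ ∈ τ ✓.
  V = {[0=2]}: π^{-1}(V) = {0, 2} ∉ τ ✗.
  V = {[1]}: π^{-1}(V) = {1} ∈ τ ✓.
  V = {[0=2], [1]}: π^{-1}(V) = {0, 1, 2} ∈ τ ✓.
Open sets in the quotient: τ_Q = {{}, {[1]}, {[0=2], [1]}} (3 elements).


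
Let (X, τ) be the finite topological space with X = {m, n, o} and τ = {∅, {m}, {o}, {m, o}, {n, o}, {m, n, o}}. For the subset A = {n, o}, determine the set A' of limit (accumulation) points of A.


A' = {n}

For each x ∈ X, list the open sets U ∈ τ with x ∈ U, then check whether U ∩ (A ∖ {x}) ≠ ∅ for every such U.
  x = m: open {m} ∋ x has {m} ∩ (A ∖ {m}) = ∅, so x is NOT a limit point.
  x = n: opens ∋ x are {n, o}, {m, n, o}; each meets A ∖ {n}, so x IS a limit point.
  x = o: open {o} ∋ x has {o} ∩ (A ∖ {o}) = ∅, so x is NOT a limit point.
Collecting: A' = {n}.


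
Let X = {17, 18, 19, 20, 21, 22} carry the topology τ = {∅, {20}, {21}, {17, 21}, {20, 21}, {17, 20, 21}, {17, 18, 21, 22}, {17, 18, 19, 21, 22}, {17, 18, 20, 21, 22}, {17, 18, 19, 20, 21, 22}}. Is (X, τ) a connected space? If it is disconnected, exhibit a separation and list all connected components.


(X, τ) is disconnected; components = [{20}, {17, 18, 19, 21, 22}].

Find clopen sets (U ∈ τ with X ∖ U ∈ τ):
  U = ∅, X ∖ U = {17, 18, 19, 20, 21, 22} — both open, so U is clopen.
  U = {20}, X ∖ U = {17, 18, 19, 21, 22} — both open, so U is clopen.
  U = {17, 18, 19, 21, 22}, X ∖ U = {20} — both open, so U is clopen.
  U = {17, 18, 19, 20, 21, 22}, X ∖ U = ∅ — both open, so U is clopen.
Nontrivial clopen(s) exist: e.g. {17, 18, 19, 21, 22}. So (X, τ) is disconnected.
Compute connected components by grouping points that agree on all clopens:
  component: {20}
  component: {17, 18, 19, 21, 22}


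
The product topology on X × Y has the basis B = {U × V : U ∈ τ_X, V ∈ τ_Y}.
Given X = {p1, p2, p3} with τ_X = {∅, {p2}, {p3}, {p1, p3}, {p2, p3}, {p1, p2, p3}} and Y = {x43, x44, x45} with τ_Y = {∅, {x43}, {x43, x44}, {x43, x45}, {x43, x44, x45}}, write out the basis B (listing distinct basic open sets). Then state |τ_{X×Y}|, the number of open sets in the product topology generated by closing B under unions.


Basis B = {∅ × ∅, {p2} × {x43}, {p3} × {x43}, {p1, p3} × {x43}, {p2} × {x43, x44}, {p2} × {x43, x45}, {p2, p3} × {x43}, {p3} × {x43, x44}, {p3} × {x43, x45}, {p1, p2, p3} × {x43}, {p2} × {x43, x44, x45}, {p3} × {x43, x44, x45}, {p1, p3} × {x43, x44}, {p1, p3} × {x43, x45}, {p2, p3} × {x43, x44}, {p2, p3} × {x43, x45}, {p1, p3} × {x43, x44, x45}, {p1, p2, p3} × {x43, x44}, {p1, p2, p3} × {x43, x45}, {p2, p3} × {x43, x44, x45}, {p1, p2, p3} × {x43, x44, x45}}; |τ_{X×Y}| = 70.

Enumerate products U × V with U ∈ τ_X, V ∈ τ_Y (deduplicated):
  ∅ × ∅ = {} (∅)
  {p2} × {x43} = {(p2,x43)}
  {p3} × {x43} = {(p3,x43)}
  {p1, p3} × {x43} = {(p1,x43), (p3,x43)}
  {p2} × {x43, x44} = {(p2,x43), (p2,x44)}
  {p2} × {x43, x45} = {(p2,x43), (p2,x45)}
  {p2, p3} × {x43} = {(p2,x43), (p3,x43)}
  {p3} × {x43, x44} = {(p3,x43), (p3,x44)}
  {p3} × {x43, x45} = {(p3,x43), (p3,x45)}
  {p1, p2, p3} × {x43} = {(p1,x43), (p2,x43), (p3,x43)}
  {p2} × {x43, x44, x45} = {(p2,x43), (p2,x44), (p2,x45)}
  {p3} × {x43, x44, x45} = {(p3,x43), (p3,x44), (p3,x45)}
  {p1, p3} × {x43, x44} = {(p1,x43), (p1,x44), (p3,x43), (p3,x44)}
  {p1, p3} × {x43, x45} = {(p1,x43), (p1,x45), (p3,x43), (p3,x45)}
  {p2, p3} × {x43, x44} = {(p2,x43), (p2,x44), (p3,x43), (p3,x44)}
  {p2, p3} × {x43, x45} = {(p2,x43), (p2,x45), (p3,x43), (p3,x45)}
  {p1, p3} × {x43, x44, x45} = {(p1,x43), (p1,x44), (p1,x45), (p3,x43), (p3,x44), (p3,x45)}
  {p1, p2, p3} × {x43, x44} = {(p1,x43), (p1,x44), (p2,x43), (p2,x44), (p3,x43), (p3,x44)}
  {p1, p2, p3} × {x43, x45} = {(p1,x43), (p1,x45), (p2,x43), (p2,x45), (p3,x43), (p3,x45)}
  {p2, p3} × {x43, x44, x45} = {(p2,x43), (p2,x44), (p2,x45), (p3,x43), (p3,x44), (p3,x45)}
  {p1, p2, p3} × {x43, x44, x45} = {(p1,x43), (p1,x44), (p1,x45), (p2,x43), (p2,x44), (p2,x45), (p3,x43), (p3,x44), (p3,x45)}
These 21 distinct sets form the basis B.
Close under arbitrary unions to get τ_{X×Y}; counting gives |τ_{X×Y}| = 70.


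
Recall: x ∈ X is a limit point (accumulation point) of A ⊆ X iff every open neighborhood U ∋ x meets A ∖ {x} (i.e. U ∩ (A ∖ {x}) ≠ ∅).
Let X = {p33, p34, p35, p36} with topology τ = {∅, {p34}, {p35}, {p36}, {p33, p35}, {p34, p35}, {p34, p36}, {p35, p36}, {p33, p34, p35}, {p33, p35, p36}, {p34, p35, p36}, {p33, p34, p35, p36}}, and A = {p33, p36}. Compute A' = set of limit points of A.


A' = ∅

For each x ∈ X, list the open sets U ∈ τ with x ∈ U, then check whether U ∩ (A ∖ {x}) ≠ ∅ for every such U.
  x = p33: open {p33, p35} ∋ x has {p33, p35} ∩ (A ∖ {p33}) = ∅, so x is NOT a limit point.
  x = p34: open {p34} ∋ x has {p34} ∩ (A ∖ {p34}) = ∅, so x is NOT a limit point.
  x = p35: open {p35} ∋ x has {p35} ∩ (A ∖ {p35}) = ∅, so x is NOT a limit point.
  x = p36: open {p36} ∋ x has {p36} ∩ (A ∖ {p36}) = ∅, so x is NOT a limit point.
Collecting: A' = ∅.


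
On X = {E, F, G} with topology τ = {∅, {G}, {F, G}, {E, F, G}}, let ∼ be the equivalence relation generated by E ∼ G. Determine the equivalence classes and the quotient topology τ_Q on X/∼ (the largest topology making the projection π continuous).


X/∼ = {[E=G], [F]}; |τ_Q| = 2.

Equivalence classes: [E=G], [F].
Quotient map π: X → X/∼ sends E ↦ [E=G], F ↦ [F], G ↦ [E=G].
For each subset V ⊆ X/∼, compute π^{-1}(V) ⊆ X and check whether π^{-1}(V) ∈ τ. V is open in τ_Q iff π^{-1}(V) ∈ τ.
  V = {}: π^{-1}(V) = ∅ ∈ τ ✓.
  V = {[E=G]}: π^{-1}(V) = {E, G} ∉ τ ✗.
  V = {[F]}: π^{-1}(V) = {F} ∉ τ ✗.
  V = {[E=G], [F]}: π^{-1}(V) = {E, F, G} ∈ τ ✓.
Open sets in the quotient: τ_Q = {{}, {[E=G], [F]}} (2 elements).


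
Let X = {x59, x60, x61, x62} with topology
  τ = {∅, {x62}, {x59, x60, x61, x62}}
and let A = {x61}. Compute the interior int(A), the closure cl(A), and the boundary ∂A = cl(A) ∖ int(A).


int(A) = ∅, cl(A) = {x59, x60, x61}, ∂A = {x59, x60, x61}.

Closed sets in (X, τ) are complements of opens:
  closed(X, τ) = {∅, {x59, x60, x61}, {x59, x60, x61, x62}}.
int(A) = ⋃ {U ∈ τ : U ⊆ A}. Opens contained in A: ∅.
Taking the union of these: int(A) = ∅.
cl(A) = ⋂ {C closed : A ⊆ C}. Closed sets containing A: {x59, x60, x61}, {x59, x60, x61, x62}.
Intersecting these: cl(A) = {x59, x60, x61}.
∂A = cl(A) ∖ int(A) = {x59, x60, x61} ∖ ∅ = {x59, x60, x61}.


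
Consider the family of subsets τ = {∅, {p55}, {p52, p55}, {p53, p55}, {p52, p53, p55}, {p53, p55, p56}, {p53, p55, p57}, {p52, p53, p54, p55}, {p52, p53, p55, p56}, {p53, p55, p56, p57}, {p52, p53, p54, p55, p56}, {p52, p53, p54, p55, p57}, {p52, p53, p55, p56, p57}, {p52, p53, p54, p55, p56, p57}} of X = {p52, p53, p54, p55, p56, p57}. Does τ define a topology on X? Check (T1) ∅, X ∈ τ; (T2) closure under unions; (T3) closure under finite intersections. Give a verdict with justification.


τ is NOT a topology on X.

Axiom (T1): ∅ ∈ τ? Yes; X ∈ τ? Yes.
Axiom (T2/T3): check pairwise unions and intersections of members of τ.
Counterexample for (T2): {p52, p55} ∪ {p53, p55, p57} = {p52, p53, p55, p57} ∉ τ. Therefore τ is NOT a topology.


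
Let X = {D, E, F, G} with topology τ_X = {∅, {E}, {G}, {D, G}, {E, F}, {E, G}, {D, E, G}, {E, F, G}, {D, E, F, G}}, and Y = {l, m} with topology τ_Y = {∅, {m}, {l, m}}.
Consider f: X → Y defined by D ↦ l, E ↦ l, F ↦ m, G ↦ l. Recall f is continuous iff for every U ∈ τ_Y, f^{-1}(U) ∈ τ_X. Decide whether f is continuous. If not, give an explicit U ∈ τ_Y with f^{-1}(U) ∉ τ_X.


f is NOT continuous.

Compute f^{-1}(U) for each U ∈ τ_Y:
  U = ∅: f^{-1}(U) = ∅ ∈ τ_X ✓.
  U = {m}: f^{-1}(U) = {F} ∉ τ_X ✗.
  U = {l, m}: f^{-1}(U) = {D, E, F, G} ∈ τ_X ✓.
Found U = {m} with f^{-1}(U) = {F} not in τ_X. Therefore f is NOT continuous.


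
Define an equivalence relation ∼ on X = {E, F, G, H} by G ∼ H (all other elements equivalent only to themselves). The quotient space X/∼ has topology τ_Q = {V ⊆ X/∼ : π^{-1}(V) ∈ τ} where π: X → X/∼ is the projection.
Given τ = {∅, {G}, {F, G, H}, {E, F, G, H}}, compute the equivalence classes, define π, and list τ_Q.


X/∼ = {[E], [F], [G=H]}; |τ_Q| = 3.

Equivalence classes: [E], [F], [G=H].
Quotient map π: X → X/∼ sends E ↦ [E], F ↦ [F], G ↦ [G=H], H ↦ [G=H].
For each subset V ⊆ X/∼, compute π^{-1}(V) ⊆ X and check whether π^{-1}(V) ∈ τ. V is open in τ_Q iff π^{-1}(V) ∈ τ.
  V = {}: π^{-1}(V) = ∅ ∈ τ ✓.
  V = {[E]}: π^{-1}(V) = {E} ∉ τ ✗.
  V = {[F]}: π^{-1}(V) = {F} ∉ τ ✗.
  V = {[E], [F]}: π^{-1}(V) = {E, F} ∉ τ ✗.
  V = {[G=H]}: π^{-1}(V) = {G, H} ∉ τ ✗.
  V = {[E], [G=H]}: π^{-1}(V) = {E, G, H} ∉ τ ✗.
  V = {[F], [G=H]}: π^{-1}(V) = {F, G, H} ∈ τ ✓.
  V = {[E], [F], [G=H]}: π^{-1}(V) = {E, F, G, H} ∈ τ ✓.
Open sets in the quotient: τ_Q = {{}, {[F], [G=H]}, {[E], [F], [G=H]}} (3 elements).


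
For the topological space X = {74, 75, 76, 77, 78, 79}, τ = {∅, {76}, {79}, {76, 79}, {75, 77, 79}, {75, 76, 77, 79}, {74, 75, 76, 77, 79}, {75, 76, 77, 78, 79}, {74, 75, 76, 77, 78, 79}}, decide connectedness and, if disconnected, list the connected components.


(X, τ) is connected.

Find clopen sets (U ∈ τ with X ∖ U ∈ τ):
  U = ∅, X ∖ U = {74, 75, 76, 77, 78, 79} — both open, so U is clopen.
  U = {74, 75, 76, 77, 78, 79}, X ∖ U = ∅ — both open, so U is clopen.
Only trivial clopens (∅ and X) exist, so (X, τ) is connected.
Compute connected components by grouping points that agree on all clopens:
  component: {74, 75, 76, 77, 78, 79}


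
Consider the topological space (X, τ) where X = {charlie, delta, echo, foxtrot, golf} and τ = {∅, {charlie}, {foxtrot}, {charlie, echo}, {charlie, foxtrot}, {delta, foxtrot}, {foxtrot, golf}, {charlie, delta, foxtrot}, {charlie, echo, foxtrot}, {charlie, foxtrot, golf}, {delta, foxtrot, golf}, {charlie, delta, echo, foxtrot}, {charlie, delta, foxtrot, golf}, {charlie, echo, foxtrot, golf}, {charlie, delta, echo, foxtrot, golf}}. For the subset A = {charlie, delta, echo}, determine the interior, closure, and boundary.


int(A) = {charlie, echo}, cl(A) = {charlie, delta, echo}, ∂A = {delta}.

Closed sets in (X, τ) are complements of opens:
  closed(X, τ) = {∅, {delta}, {echo}, {golf}, {charlie, echo}, {delta, echo}, {delta, golf}, {echo, golf}, {charlie, delta, echo}, {charlie, echo, golf}, {delta, echo, golf}, {delta, foxtrot, golf}, {charlie, delta, echo, golf}, {delta, echo, foxtrot, golf}, {charlie, delta, echo, foxtrot, golf}}.
int(A) = ⋃ {U ∈ τ : U ⊆ A}. Opens contained in A: ∅, {charlie}, {charlie, echo}.
Taking the union of these: int(A) = {charlie, echo}.
cl(A) = ⋂ {C closed : A ⊆ C}. Closed sets containing A: {charlie, delta, echo}, {charlie, delta, echo, golf}, {charlie, delta, echo, foxtrot, golf}.
Intersecting these: cl(A) = {charlie, delta, echo}.
∂A = cl(A) ∖ int(A) = {charlie, delta, echo} ∖ {charlie, echo} = {delta}.


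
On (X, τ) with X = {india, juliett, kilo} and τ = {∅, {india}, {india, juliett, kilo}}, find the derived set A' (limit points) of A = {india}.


A' = {juliett, kilo}

For each x ∈ X, list the open sets U ∈ τ with x ∈ U, then check whether U ∩ (A ∖ {x}) ≠ ∅ for every such U.
  x = india: open {india} ∋ x has {india} ∩ (A ∖ {india}) = ∅, so x is NOT a limit point.
  x = juliett: opens ∋ x are {india, juliett, kilo}; each meets A ∖ {juliett}, so x IS a limit point.
  x = kilo: opens ∋ x are {india, juliett, kilo}; each meets A ∖ {kilo}, so x IS a limit point.
Collecting: A' = {juliett, kilo}.


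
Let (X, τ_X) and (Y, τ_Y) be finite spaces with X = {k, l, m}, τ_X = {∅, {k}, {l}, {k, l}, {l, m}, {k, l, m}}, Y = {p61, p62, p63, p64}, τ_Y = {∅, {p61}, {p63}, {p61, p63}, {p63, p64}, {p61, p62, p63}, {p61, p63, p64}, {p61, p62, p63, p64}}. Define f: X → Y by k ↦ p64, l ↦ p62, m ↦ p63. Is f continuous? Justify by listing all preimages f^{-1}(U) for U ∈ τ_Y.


f is NOT continuous.

Compute f^{-1}(U) for each U ∈ τ_Y:
  U = ∅: f^{-1}(U) = ∅ ∈ τ_X ✓.
  U = {p61}: f^{-1}(U) = ∅ ∈ τ_X ✓.
  U = {p63}: f^{-1}(U) = {m} ∉ τ_X ✗.
  U = {p61, p63}: f^{-1}(U) = {m} ∉ τ_X ✗.
  U = {p63, p64}: f^{-1}(U) = {k, m} ∉ τ_X ✗.
  U = {p61, p62, p63}: f^{-1}(U) = {l, m} ∈ τ_X ✓.
  U = {p61, p63, p64}: f^{-1}(U) = {k, m} ∉ τ_X ✗.
  U = {p61, p62, p63, p64}: f^{-1}(U) = {k, l, m} ∈ τ_X ✓.
Found U = {p63} with f^{-1}(U) = {m} not in τ_X. Therefore f is NOT continuous.


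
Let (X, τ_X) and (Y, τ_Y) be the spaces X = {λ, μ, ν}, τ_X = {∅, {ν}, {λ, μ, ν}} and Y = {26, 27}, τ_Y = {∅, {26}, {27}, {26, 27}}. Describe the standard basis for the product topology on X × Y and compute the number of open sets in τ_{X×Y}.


Basis B = {∅ × ∅, {ν} × {26}, {ν} × {27}, {ν} × {26, 27}, {λ, μ, ν} × {26}, {λ, μ, ν} × {27}, {λ, μ, ν} × {26, 27}}; |τ_{X×Y}| = 9.

Enumerate products U × V with U ∈ τ_X, V ∈ τ_Y (deduplicated):
  ∅ × ∅ = {} (∅)
  {ν} × {26} = {(ν,26)}
  {ν} × {27} = {(ν,27)}
  {ν} × {26, 27} = {(ν,26), (ν,27)}
  {λ, μ, ν} × {26} = {(λ,26), (μ,26), (ν,26)}
  {λ, μ, ν} × {27} = {(λ,27), (μ,27), (ν,27)}
  {λ, μ, ν} × {26, 27} = {(λ,26), (λ,27), (μ,26), (μ,27), (ν,26), (ν,27)}
These 7 distinct sets form the basis B.
Close under arbitrary unions to get τ_{X×Y}; counting gives |τ_{X×Y}| = 9.


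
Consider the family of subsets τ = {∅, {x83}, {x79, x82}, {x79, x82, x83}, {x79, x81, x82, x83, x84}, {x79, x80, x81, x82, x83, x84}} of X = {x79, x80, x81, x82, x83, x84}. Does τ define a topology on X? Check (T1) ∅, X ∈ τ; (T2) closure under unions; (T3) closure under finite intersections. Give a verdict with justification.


τ IS a topology on X.

Axiom (T1): ∅ ∈ τ? Yes; X ∈ τ? Yes.
Axiom (T2/T3): check pairwise unions and intersections of members of τ.
All pairwise intersections and unions checked — each lies in τ. Therefore τ satisfies (T1), (T2), (T3): it IS a topology on X.


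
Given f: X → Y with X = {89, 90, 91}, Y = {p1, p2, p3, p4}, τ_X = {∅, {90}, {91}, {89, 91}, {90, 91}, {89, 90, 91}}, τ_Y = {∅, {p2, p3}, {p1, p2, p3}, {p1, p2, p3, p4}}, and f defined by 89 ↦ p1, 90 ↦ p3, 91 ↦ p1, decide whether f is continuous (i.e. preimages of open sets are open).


f IS continuous.

Compute f^{-1}(U) for each U ∈ τ_Y:
  U = ∅: f^{-1}(U) = ∅ ∈ τ_X ✓.
  U = {p2, p3}: f^{-1}(U) = {90} ∈ τ_X ✓.
  U = {p1, p2, p3}: f^{-1}(U) = {89, 90, 91} ∈ τ_X ✓.
  U = {p1, p2, p3, p4}: f^{-1}(U) = {89, 90, 91} ∈ τ_X ✓.
Every preimage lies in τ_X, so f IS continuous.


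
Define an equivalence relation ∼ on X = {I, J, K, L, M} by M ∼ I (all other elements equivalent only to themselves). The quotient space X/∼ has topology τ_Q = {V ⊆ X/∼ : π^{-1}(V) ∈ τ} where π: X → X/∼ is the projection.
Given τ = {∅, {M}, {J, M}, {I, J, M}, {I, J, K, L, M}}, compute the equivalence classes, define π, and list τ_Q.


X/∼ = {[I=M], [J], [K], [L]}; |τ_Q| = 3.

Equivalence classes: [I=M], [J], [K], [L].
Quotient map π: X → X/∼ sends I ↦ [I=M], J ↦ [J], K ↦ [K], L ↦ [L], M ↦ [I=M].
For each subset V ⊆ X/∼, compute π^{-1}(V) ⊆ X and check whether π^{-1}(V) ∈ τ. V is open in τ_Q iff π^{-1}(V) ∈ τ.
  V = {}: π^{-1}(V) = ∅ ∈ τ ✓.
  V = {[I=M]}: π^{-1}(V) = {I, M} ∉ τ ✗.
  V = {[J]}: π^{-1}(V) = {J} ∉ τ ✗.
  V = {[I=M], [J]}: π^{-1}(V) = {I, J, M} ∈ τ ✓.
  V = {[K]}: π^{-1}(V) = {K} ∉ τ ✗.
  V = {[I=M], [K]}: π^{-1}(V) = {I, K, M} ∉ τ ✗.
  V = {[J], [K]}: π^{-1}(V) = {J, K} ∉ τ ✗.
  V = {[I=M], [J], [K]}: π^{-1}(V) = {I, J, K, M} ∉ τ ✗.
  V = {[L]}: π^{-1}(V) = {L} ∉ τ ✗.
  V = {[I=M], [L]}: π^{-1}(V) = {I, L, M} ∉ τ ✗.
  V = {[J], [L]}: π^{-1}(V) = {J, L} ∉ τ ✗.
  V = {[I=M], [J], [L]}: π^{-1}(V) = {I, J, L, M} ∉ τ ✗.
  V = {[K], [L]}: π^{-1}(V) = {K, L} ∉ τ ✗.
  V = {[I=M], [K], [L]}: π^{-1}(V) = {I, K, L, M} ∉ τ ✗.
  V = {[J], [K], [L]}: π^{-1}(V) = {J, K, L} ∉ τ ✗.
  V = {[I=M], [J], [K], [L]}: π^{-1}(V) = {I, J, K, L, M} ∈ τ ✓.
Open sets in the quotient: τ_Q = {{}, {[I=M], [J]}, {[I=M], [J], [K], [L]}} (3 elements).


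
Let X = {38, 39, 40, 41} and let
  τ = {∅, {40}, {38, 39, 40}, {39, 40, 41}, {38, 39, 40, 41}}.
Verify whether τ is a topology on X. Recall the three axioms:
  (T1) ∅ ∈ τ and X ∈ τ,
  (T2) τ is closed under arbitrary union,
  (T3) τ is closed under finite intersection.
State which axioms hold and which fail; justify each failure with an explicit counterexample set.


τ is NOT a topology on X.

Axiom (T1): ∅ ∈ τ? Yes; X ∈ τ? Yes.
Axiom (T2/T3): check pairwise unions and intersections of members of τ.
Counterexample for (T3): {38, 39, 40} ∩ {39, 40, 41} = {39, 40} ∉ τ. Therefore τ is NOT a topology.


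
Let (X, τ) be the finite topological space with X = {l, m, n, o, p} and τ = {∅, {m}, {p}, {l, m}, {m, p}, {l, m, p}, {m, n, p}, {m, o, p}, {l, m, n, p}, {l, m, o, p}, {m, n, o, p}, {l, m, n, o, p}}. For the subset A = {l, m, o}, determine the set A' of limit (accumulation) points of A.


A' = {l, n, o}

For each x ∈ X, list the open sets U ∈ τ with x ∈ U, then check whether U ∩ (A ∖ {x}) ≠ ∅ for every such U.
  x = l: opens ∋ x are {l, m}, {l, m, p}, {l, m, n, p}, {l, m, o, p}, {l, m, n, o, p}; each meets A ∖ {l}, so x IS a limit point.
  x = m: open {m} ∋ x has {m} ∩ (A ∖ {m}) = ∅, so x is NOT a limit point.
  x = n: opens ∋ x are {m, n, p}, {l, m, n, p}, {m, n, o, p}, {l, m, n, o, p}; each meets A ∖ {n}, so x IS a limit point.
  x = o: opens ∋ x are {m, o, p}, {l, m, o, p}, {m, n, o, p}, {l, m, n, o, p}; each meets A ∖ {o}, so x IS a limit point.
  x = p: open {p} ∋ x has {p} ∩ (A ∖ {p}) = ∅, so x is NOT a limit point.
Collecting: A' = {l, n, o}.


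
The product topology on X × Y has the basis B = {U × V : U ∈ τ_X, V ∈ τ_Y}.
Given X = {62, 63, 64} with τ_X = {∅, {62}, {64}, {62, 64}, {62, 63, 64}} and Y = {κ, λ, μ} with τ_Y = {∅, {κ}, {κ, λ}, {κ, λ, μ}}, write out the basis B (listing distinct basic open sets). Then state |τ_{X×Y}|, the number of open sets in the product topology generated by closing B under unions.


Basis B = {∅ × ∅, {62} × {κ}, {64} × {κ}, {62} × {κ, λ}, {62, 64} × {κ}, {64} × {κ, λ}, {62} × {κ, λ, μ}, {62, 63, 64} × {κ}, {64} × {κ, λ, μ}, {62, 64} × {κ, λ}, {62, 64} × {κ, λ, μ}, {62, 63, 64} × {κ, λ}, {62, 63, 64} × {κ, λ, μ}}; |τ_{X×Y}| = 30.

Enumerate products U × V with U ∈ τ_X, V ∈ τ_Y (deduplicated):
  ∅ × ∅ = {} (∅)
  {62} × {κ} = {(62,κ)}
  {64} × {κ} = {(64,κ)}
  {62} × {κ, λ} = {(62,κ), (62,λ)}
  {62, 64} × {κ} = {(62,κ), (64,κ)}
  {64} × {κ, λ} = {(64,κ), (64,λ)}
  {62} × {κ, λ, μ} = {(62,κ), (62,λ), (62,μ)}
  {62, 63, 64} × {κ} = {(62,κ), (63,κ), (64,κ)}
  {64} × {κ, λ, μ} = {(64,κ), (64,λ), (64,μ)}
  {62, 64} × {κ, λ} = {(62,κ), (62,λ), (64,κ), (64,λ)}
  {62, 64} × {κ, λ, μ} = {(62,κ), (62,λ), (62,μ), (64,κ), (64,λ), (64,μ)}
  {62, 63, 64} × {κ, λ} = {(62,κ), (62,λ), (63,κ), (63,λ), (64,κ), (64,λ)}
  {62, 63, 64} × {κ, λ, μ} = {(62,κ), (62,λ), (62,μ), (63,κ), (63,λ), (63,μ), (64,κ), (64,λ), (64,μ)}
These 13 distinct sets form the basis B.
Close under arbitrary unions to get τ_{X×Y}; counting gives |τ_{X×Y}| = 30.


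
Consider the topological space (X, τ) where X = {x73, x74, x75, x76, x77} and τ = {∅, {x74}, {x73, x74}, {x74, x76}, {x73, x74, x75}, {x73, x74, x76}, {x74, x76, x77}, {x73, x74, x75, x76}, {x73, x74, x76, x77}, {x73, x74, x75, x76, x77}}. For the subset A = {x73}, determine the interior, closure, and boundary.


int(A) = ∅, cl(A) = {x73, x75}, ∂A = {x73, x75}.

Closed sets in (X, τ) are complements of opens:
  closed(X, τ) = {∅, {x75}, {x77}, {x73, x75}, {x75, x77}, {x76, x77}, {x73, x75, x77}, {x75, x76, x77}, {x73, x75, x76, x77}, {x73, x74, x75, x76, x77}}.
int(A) = ⋃ {U ∈ τ : U ⊆ A}. Opens contained in A: ∅.
Taking the union of these: int(A) = ∅.
cl(A) = ⋂ {C closed : A ⊆ C}. Closed sets containing A: {x73, x75}, {x73, x75, x77}, {x73, x75, x76, x77}, {x73, x74, x75, x76, x77}.
Intersecting these: cl(A) = {x73, x75}.
∂A = cl(A) ∖ int(A) = {x73, x75} ∖ ∅ = {x73, x75}.


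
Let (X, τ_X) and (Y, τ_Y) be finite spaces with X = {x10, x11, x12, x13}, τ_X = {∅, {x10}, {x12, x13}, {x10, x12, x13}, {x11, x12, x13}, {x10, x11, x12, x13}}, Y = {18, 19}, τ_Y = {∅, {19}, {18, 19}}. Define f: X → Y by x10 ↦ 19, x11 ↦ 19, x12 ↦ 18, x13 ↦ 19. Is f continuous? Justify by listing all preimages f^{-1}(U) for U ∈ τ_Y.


f is NOT continuous.

Compute f^{-1}(U) for each U ∈ τ_Y:
  U = ∅: f^{-1}(U) = ∅ ∈ τ_X ✓.
  U = {19}: f^{-1}(U) = {x10, x11, x13} ∉ τ_X ✗.
  U = {18, 19}: f^{-1}(U) = {x10, x11, x12, x13} ∈ τ_X ✓.
Found U = {19} with f^{-1}(U) = {x10, x11, x13} not in τ_X. Therefore f is NOT continuous.


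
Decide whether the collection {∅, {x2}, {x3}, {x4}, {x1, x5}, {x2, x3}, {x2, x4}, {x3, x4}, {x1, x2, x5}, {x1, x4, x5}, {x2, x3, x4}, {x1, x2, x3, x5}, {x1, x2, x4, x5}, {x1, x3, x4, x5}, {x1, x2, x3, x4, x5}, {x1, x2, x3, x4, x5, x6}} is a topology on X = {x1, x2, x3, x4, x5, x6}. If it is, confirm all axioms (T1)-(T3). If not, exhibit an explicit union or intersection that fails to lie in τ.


τ is NOT a topology on X.

Axiom (T1): ∅ ∈ τ? Yes; X ∈ τ? Yes.
Axiom (T2/T3): check pairwise unions and intersections of members of τ.
Counterexample for (T2): {x3} ∪ {x1, x5} = {x1, x3, x5} ∉ τ. Therefore τ is NOT a topology.


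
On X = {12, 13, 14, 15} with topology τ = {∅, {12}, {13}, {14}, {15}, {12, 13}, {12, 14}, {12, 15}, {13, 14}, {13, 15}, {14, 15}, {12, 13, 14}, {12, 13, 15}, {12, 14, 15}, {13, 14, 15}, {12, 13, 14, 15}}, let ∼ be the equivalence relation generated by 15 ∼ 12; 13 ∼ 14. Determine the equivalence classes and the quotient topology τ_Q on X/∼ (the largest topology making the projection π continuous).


X/∼ = {[12=15], [13=14]}; |τ_Q| = 4.

Equivalence classes: [12=15], [13=14].
Quotient map π: X → X/∼ sends 12 ↦ [12=15], 13 ↦ [13=14], 14 ↦ [13=14], 15 ↦ [12=15].
For each subset V ⊆ X/∼, compute π^{-1}(V) ⊆ X and check whether π^{-1}(V) ∈ τ. V is open in τ_Q iff π^{-1}(V) ∈ τ.
  V = {}: π^{-1}(V) = ∅ ∈ τ ✓.
  V = {[12=15]}: π^{-1}(V) = {12, 15} ∈ τ ✓.
  V = {[13=14]}: π^{-1}(V) = {13, 14} ∈ τ ✓.
  V = {[12=15], [13=14]}: π^{-1}(V) = {12, 13, 14, 15} ∈ τ ✓.
Open sets in the quotient: τ_Q = {{}, {[12=15]}, {[13=14]}, {[12=15], [13=14]}} (4 elements).


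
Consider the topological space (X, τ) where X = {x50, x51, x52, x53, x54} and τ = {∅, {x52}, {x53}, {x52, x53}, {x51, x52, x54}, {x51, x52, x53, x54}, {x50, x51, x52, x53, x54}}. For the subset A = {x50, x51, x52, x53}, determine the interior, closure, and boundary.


int(A) = {x52, x53}, cl(A) = {x50, x51, x52, x53, x54}, ∂A = {x50, x51, x54}.

Closed sets in (X, τ) are complements of opens:
  closed(X, τ) = {∅, {x50}, {x50, x53}, {x50, x51, x54}, {x50, x51, x52, x54}, {x50, x51, x53, x54}, {x50, x51, x52, x53, x54}}.
int(A) = ⋃ {U ∈ τ : U ⊆ A}. Opens contained in A: ∅, {x52}, {x53}, {x52, x53}.
Taking the union of these: int(A) = {x52, x53}.
cl(A) = ⋂ {C closed : A ⊆ C}. Closed sets containing A: {x50, x51, x52, x53, x54}.
Intersecting these: cl(A) = {x50, x51, x52, x53, x54}.
∂A = cl(A) ∖ int(A) = {x50, x51, x52, x53, x54} ∖ {x52, x53} = {x50, x51, x54}.


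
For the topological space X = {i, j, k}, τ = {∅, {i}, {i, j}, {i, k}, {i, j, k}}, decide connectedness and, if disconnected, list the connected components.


(X, τ) is connected.

Find clopen sets (U ∈ τ with X ∖ U ∈ τ):
  U = ∅, X ∖ U = {i, j, k} — both open, so U is clopen.
  U = {i, j, k}, X ∖ U = ∅ — both open, so U is clopen.
Only trivial clopens (∅ and X) exist, so (X, τ) is connected.
Compute connected components by grouping points that agree on all clopens:
  component: {i, j, k}


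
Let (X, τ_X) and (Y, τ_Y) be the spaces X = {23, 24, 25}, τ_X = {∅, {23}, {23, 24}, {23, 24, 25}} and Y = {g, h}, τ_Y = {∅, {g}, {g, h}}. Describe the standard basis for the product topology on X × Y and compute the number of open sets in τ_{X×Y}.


Basis B = {∅ × ∅, {23} × {g}, {23} × {g, h}, {23, 24} × {g}, {23, 24, 25} × {g}, {23, 24} × {g, h}, {23, 24, 25} × {g, h}}; |τ_{X×Y}| = 10.

Enumerate products U × V with U ∈ τ_X, V ∈ τ_Y (deduplicated):
  ∅ × ∅ = {} (∅)
  {23} × {g} = {(23,g)}
  {23} × {g, h} = {(23,g), (23,h)}
  {23, 24} × {g} = {(23,g), (24,g)}
  {23, 24, 25} × {g} = {(23,g), (24,g), (25,g)}
  {23, 24} × {g, h} = {(23,g), (23,h), (24,g), (24,h)}
  {23, 24, 25} × {g, h} = {(23,g), (23,h), (24,g), (24,h), (25,g), (25,h)}
These 7 distinct sets form the basis B.
Close under arbitrary unions to get τ_{X×Y}; counting gives |τ_{X×Y}| = 10.


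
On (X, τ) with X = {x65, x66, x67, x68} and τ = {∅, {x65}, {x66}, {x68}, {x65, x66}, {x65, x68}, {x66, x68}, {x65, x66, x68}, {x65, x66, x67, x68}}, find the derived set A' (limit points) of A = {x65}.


A' = {x67}

For each x ∈ X, list the open sets U ∈ τ with x ∈ U, then check whether U ∩ (A ∖ {x}) ≠ ∅ for every such U.
  x = x65: open {x65} ∋ x has {x65} ∩ (A ∖ {x65}) = ∅, so x is NOT a limit point.
  x = x66: open {x66} ∋ x has {x66} ∩ (A ∖ {x66}) = ∅, so x is NOT a limit point.
  x = x67: opens ∋ x are {x65, x66, x67, x68}; each meets A ∖ {x67}, so x IS a limit point.
  x = x68: open {x68} ∋ x has {x68} ∩ (A ∖ {x68}) = ∅, so x is NOT a limit point.
Collecting: A' = {x67}.


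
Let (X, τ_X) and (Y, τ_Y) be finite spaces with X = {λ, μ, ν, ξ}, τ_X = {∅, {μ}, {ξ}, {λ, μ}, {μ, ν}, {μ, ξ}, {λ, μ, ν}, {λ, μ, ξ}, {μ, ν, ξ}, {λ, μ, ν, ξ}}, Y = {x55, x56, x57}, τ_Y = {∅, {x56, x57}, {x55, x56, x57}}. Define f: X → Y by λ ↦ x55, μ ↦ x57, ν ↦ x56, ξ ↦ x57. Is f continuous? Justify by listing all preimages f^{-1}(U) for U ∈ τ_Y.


f IS continuous.

Compute f^{-1}(U) for each U ∈ τ_Y:
  U = ∅: f^{-1}(U) = ∅ ∈ τ_X ✓.
  U = {x56, x57}: f^{-1}(U) = {μ, ν, ξ} ∈ τ_X ✓.
  U = {x55, x56, x57}: f^{-1}(U) = {λ, μ, ν, ξ} ∈ τ_X ✓.
Every preimage lies in τ_X, so f IS continuous.


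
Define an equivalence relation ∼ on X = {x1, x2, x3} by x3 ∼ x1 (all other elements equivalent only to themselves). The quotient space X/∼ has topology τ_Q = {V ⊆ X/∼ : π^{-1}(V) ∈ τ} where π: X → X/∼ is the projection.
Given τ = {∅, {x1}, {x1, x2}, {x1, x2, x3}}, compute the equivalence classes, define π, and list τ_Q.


X/∼ = {[x1=x3], [x2]}; |τ_Q| = 2.

Equivalence classes: [x1=x3], [x2].
Quotient map π: X → X/∼ sends x1 ↦ [x1=x3], x2 ↦ [x2], x3 ↦ [x1=x3].
For each subset V ⊆ X/∼, compute π^{-1}(V) ⊆ X and check whether π^{-1}(V) ∈ τ. V is open in τ_Q iff π^{-1}(V) ∈ τ.
  V = {}: π^{-1}(V) = ∅ ∈ τ ✓.
  V = {[x1=x3]}: π^{-1}(V) = {x1, x3} ∉ τ ✗.
  V = {[x2]}: π^{-1}(V) = {x2} ∉ τ ✗.
  V = {[x1=x3], [x2]}: π^{-1}(V) = {x1, x2, x3} ∈ τ ✓.
Open sets in the quotient: τ_Q = {{}, {[x1=x3], [x2]}} (2 elements).


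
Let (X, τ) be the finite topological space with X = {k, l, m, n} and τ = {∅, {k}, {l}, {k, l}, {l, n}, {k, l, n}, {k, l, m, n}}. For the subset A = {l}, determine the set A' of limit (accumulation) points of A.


A' = {m, n}

For each x ∈ X, list the open sets U ∈ τ with x ∈ U, then check whether U ∩ (A ∖ {x}) ≠ ∅ for every such U.
  x = k: open {k} ∋ x has {k} ∩ (A ∖ {k}) = ∅, so x is NOT a limit point.
  x = l: open {l} ∋ x has {l} ∩ (A ∖ {l}) = ∅, so x is NOT a limit point.
  x = m: opens ∋ x are {k, l, m, n}; each meets A ∖ {m}, so x IS a limit point.
  x = n: opens ∋ x are {l, n}, {k, l, n}, {k, l, m, n}; each meets A ∖ {n}, so x IS a limit point.
Collecting: A' = {m, n}.


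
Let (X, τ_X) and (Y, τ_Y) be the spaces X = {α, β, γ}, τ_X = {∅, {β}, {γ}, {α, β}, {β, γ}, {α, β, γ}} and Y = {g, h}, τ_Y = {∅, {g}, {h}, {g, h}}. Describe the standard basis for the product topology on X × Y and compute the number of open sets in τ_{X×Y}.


Basis B = {∅ × ∅, {β} × {g}, {β} × {h}, {γ} × {g}, {γ} × {h}, {α, β} × {g}, {α, β} × {h}, {β} × {g, h}, {β, γ} × {g}, {β, γ} × {h}, {γ} × {g, h}, {α, β, γ} × {g}, {α, β, γ} × {h}, {α, β} × {g, h}, {β, γ} × {g, h}, {α, β, γ} × {g, h}}; |τ_{X×Y}| = 36.

Enumerate products U × V with U ∈ τ_X, V ∈ τ_Y (deduplicated):
  ∅ × ∅ = {} (∅)
  {β} × {g} = {(β,g)}
  {β} × {h} = {(β,h)}
  {γ} × {g} = {(γ,g)}
  {γ} × {h} = {(γ,h)}
  {α, β} × {g} = {(α,g), (β,g)}
  {α, β} × {h} = {(α,h), (β,h)}
  {β} × {g, h} = {(β,g), (β,h)}
  {β, γ} × {g} = {(β,g), (γ,g)}
  {β, γ} × {h} = {(β,h), (γ,h)}
  {γ} × {g, h} = {(γ,g), (γ,h)}
  {α, β, γ} × {g} = {(α,g), (β,g), (γ,g)}
  {α, β, γ} × {h} = {(α,h), (β,h), (γ,h)}
  {α, β} × {g, h} = {(α,g), (α,h), (β,g), (β,h)}
  {β, γ} × {g, h} = {(β,g), (β,h), (γ,g), (γ,h)}
  {α, β, γ} × {g, h} = {(α,g), (α,h), (β,g), (β,h), (γ,g), (γ,h)}
These 16 distinct sets form the basis B.
Close under arbitrary unions to get τ_{X×Y}; counting gives |τ_{X×Y}| = 36.


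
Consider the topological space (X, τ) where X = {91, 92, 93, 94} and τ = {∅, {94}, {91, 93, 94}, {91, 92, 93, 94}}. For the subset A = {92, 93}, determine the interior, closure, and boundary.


int(A) = ∅, cl(A) = {91, 92, 93}, ∂A = {91, 92, 93}.

Closed sets in (X, τ) are complements of opens:
  closed(X, τ) = {∅, {92}, {91, 92, 93}, {91, 92, 93, 94}}.
int(A) = ⋃ {U ∈ τ : U ⊆ A}. Opens contained in A: ∅.
Taking the union of these: int(A) = ∅.
cl(A) = ⋂ {C closed : A ⊆ C}. Closed sets containing A: {91, 92, 93}, {91, 92, 93, 94}.
Intersecting these: cl(A) = {91, 92, 93}.
∂A = cl(A) ∖ int(A) = {91, 92, 93} ∖ ∅ = {91, 92, 93}.


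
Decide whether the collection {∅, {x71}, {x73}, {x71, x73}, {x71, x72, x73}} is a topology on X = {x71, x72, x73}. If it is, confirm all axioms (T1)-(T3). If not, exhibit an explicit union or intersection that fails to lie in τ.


τ IS a topology on X.

Axiom (T1): ∅ ∈ τ? Yes; X ∈ τ? Yes.
Axiom (T2/T3): check pairwise unions and intersections of members of τ.
All pairwise intersections and unions checked — each lies in τ. Therefore τ satisfies (T1), (T2), (T3): it IS a topology on X.


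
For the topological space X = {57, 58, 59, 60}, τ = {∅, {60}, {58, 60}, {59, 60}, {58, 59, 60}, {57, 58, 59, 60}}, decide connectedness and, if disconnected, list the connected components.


(X, τ) is connected.

Find clopen sets (U ∈ τ with X ∖ U ∈ τ):
  U = ∅, X ∖ U = {57, 58, 59, 60} — both open, so U is clopen.
  U = {57, 58, 59, 60}, X ∖ U = ∅ — both open, so U is clopen.
Only trivial clopens (∅ and X) exist, so (X, τ) is connected.
Compute connected components by grouping points that agree on all clopens:
  component: {57, 58, 59, 60}


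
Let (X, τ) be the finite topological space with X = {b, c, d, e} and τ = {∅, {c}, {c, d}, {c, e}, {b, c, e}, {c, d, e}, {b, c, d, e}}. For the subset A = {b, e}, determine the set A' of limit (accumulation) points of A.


A' = {b}

For each x ∈ X, list the open sets U ∈ τ with x ∈ U, then check whether U ∩ (A ∖ {x}) ≠ ∅ for every such U.
  x = b: opens ∋ x are {b, c, e}, {b, c, d, e}; each meets A ∖ {b}, so x IS a limit point.
  x = c: open {c} ∋ x has {c} ∩ (A ∖ {c}) = ∅, so x is NOT a limit point.
  x = d: open {c, d} ∋ x has {c, d} ∩ (A ∖ {d}) = ∅, so x is NOT a limit point.
  x = e: open {c, e} ∋ x has {c, e} ∩ (A ∖ {e}) = ∅, so x is NOT a limit point.
Collecting: A' = {b}.


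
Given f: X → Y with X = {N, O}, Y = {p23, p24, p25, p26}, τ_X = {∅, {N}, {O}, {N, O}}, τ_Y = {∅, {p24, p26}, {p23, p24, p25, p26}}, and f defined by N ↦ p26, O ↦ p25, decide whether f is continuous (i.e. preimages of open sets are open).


f IS continuous.

Compute f^{-1}(U) for each U ∈ τ_Y:
  U = ∅: f^{-1}(U) = ∅ ∈ τ_X ✓.
  U = {p24, p26}: f^{-1}(U) = {N} ∈ τ_X ✓.
  U = {p23, p24, p25, p26}: f^{-1}(U) = {N, O} ∈ τ_X ✓.
Every preimage lies in τ_X, so f IS continuous.


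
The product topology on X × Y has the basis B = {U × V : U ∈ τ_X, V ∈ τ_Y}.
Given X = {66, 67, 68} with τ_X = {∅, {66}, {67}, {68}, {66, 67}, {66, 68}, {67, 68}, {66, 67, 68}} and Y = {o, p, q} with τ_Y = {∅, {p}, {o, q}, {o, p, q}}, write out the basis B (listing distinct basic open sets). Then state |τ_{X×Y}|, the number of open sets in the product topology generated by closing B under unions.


Basis B = {∅ × ∅, {66} × {p}, {67} × {p}, {68} × {p}, {66} × {o, q}, {66, 67} × {p}, {66, 68} × {p}, {67} × {o, q}, {67, 68} × {p}, {68} × {o, q}, {66} × {o, p, q}, {66, 67, 68} × {p}, {67} × {o, p, q}, {68} × {o, p, q}, {66, 67} × {o, q}, {66, 68} × {o, q}, {67, 68} × {o, q}, {66, 67} × {o, p, q}, {66, 68} × {o, p, q}, {66, 67, 68} × {o, q}, {67, 68} × {o, p, q}, {66, 67, 68} × {o, p, q}}; |τ_{X×Y}| = 64.

Enumerate products U × V with U ∈ τ_X, V ∈ τ_Y (deduplicated):
  ∅ × ∅ = {} (∅)
  {66} × {p} = {(66,p)}
  {67} × {p} = {(67,p)}
  {68} × {p} = {(68,p)}
  {66} × {o, q} = {(66,o), (66,q)}
  {66, 67} × {p} = {(66,p), (67,p)}
  {66, 68} × {p} = {(66,p), (68,p)}
  {67} × {o, q} = {(67,o), (67,q)}
  {67, 68} × {p} = {(67,p), (68,p)}
  {68} × {o, q} = {(68,o), (68,q)}
  {66} × {o, p, q} = {(66,o), (66,p), (66,q)}
  {66, 67, 68} × {p} = {(66,p), (67,p), (68,p)}
  {67} × {o, p, q} = {(67,o), (67,p), (67,q)}
  {68} × {o, p, q} = {(68,o), (68,p), (68,q)}
  {66, 67} × {o, q} = {(66,o), (66,q), (67,o), (67,q)}
  {66, 68} × {o, q} = {(66,o), (66,q), (68,o), (68,q)}
  {67, 68} × {o, q} = {(67,o), (67,q), (68,o), (68,q)}
  {66, 67} × {o, p, q} = {(66,o), (66,p), (66,q), (67,o), (67,p), (67,q)}
  {66, 68} × {o, p, q} = {(66,o), (66,p), (66,q), (68,o), (68,p), (68,q)}
  {66, 67, 68} × {o, q} = {(66,o), (66,q), (67,o), (67,q), (68,o), (68,q)}
  {67, 68} × {o, p, q} = {(67,o), (67,p), (67,q), (68,o), (68,p), (68,q)}
  {66, 67, 68} × {o, p, q} = {(66,o), (66,p), (66,q), (67,o), (67,p), (67,q), (68,o), (68,p), (68,q)}
These 22 distinct sets form the basis B.
Close under arbitrary unions to get τ_{X×Y}; counting gives |τ_{X×Y}| = 64.


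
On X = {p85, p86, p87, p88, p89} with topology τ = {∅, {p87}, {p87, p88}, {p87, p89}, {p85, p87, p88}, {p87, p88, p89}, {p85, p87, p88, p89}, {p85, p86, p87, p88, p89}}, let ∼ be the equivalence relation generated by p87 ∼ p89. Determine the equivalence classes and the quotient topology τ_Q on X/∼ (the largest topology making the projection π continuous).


X/∼ = {[p85], [p86], [p87=p89], [p88]}; |τ_Q| = 5.

Equivalence classes: [p85], [p86], [p87=p89], [p88].
Quotient map π: X → X/∼ sends p85 ↦ [p85], p86 ↦ [p86], p87 ↦ [p87=p89], p88 ↦ [p88], p89 ↦ [p87=p89].
For each subset V ⊆ X/∼, compute π^{-1}(V) ⊆ X and check whether π^{-1}(V) ∈ τ. V is open in τ_Q iff π^{-1}(V) ∈ τ.
  V = {}: π^{-1}(V) = ∅ ∈ τ ✓.
  V = {[p85]}: π^{-1}(V) = {p85} ∉ τ ✗.
  V = {[p86]}: π^{-1}(V) = {p86} ∉ τ ✗.
  V = {[p85], [p86]}: π^{-1}(V) = {p85, p86} ∉ τ ✗.
  V = {[p87=p89]}: π^{-1}(V) = {p87, p89} ∈ τ ✓.
  V = {[p85], [p87=p89]}: π^{-1}(V) = {p85, p87, p89} ∉ τ ✗.
  V = {[p86], [p87=p89]}: π^{-1}(V) = {p86, p87, p89} ∉ τ ✗.
  V = {[p85], [p86], [p87=p89]}: π^{-1}(V) = {p85, p86, p87, p89} ∉ τ ✗.
  V = {[p88]}: π^{-1}(V) = {p88} ∉ τ ✗.
  V = {[p85], [p88]}: π^{-1}(V) = {p85, p88} ∉ τ ✗.
  V = {[p86], [p88]}: π^{-1}(V) = {p86, p88} ∉ τ ✗.
  V = {[p85], [p86], [p88]}: π^{-1}(V) = {p85, p86, p88} ∉ τ ✗.
  V = {[p87=p89], [p88]}: π^{-1}(V) = {p87, p88, p89} ∈ τ ✓.
  V = {[p85], [p87=p89], [p88]}: π^{-1}(V) = {p85, p87, p88, p89} ∈ τ ✓.
  V = {[p86], [p87=p89], [p88]}: π^{-1}(V) = {p86, p87, p88, p89} ∉ τ ✗.
  V = {[p85], [p86], [p87=p89], [p88]}: π^{-1}(V) = {p85, p86, p87, p88, p89} ∈ τ ✓.
Open sets in the quotient: τ_Q = {{}, {[p87=p89]}, {[p87=p89], [p88]}, {[p85], [p87=p89], [p88]}, {[p85], [p86], [p87=p89], [p88]}} (5 elements).
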